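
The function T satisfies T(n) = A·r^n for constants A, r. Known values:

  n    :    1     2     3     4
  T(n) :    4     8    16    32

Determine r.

Consecutive ratio: 8/4 = 2, and 16/8 = 2, so r = 2.
Then A·2^1 = 4 gives A = 2, and T(n) = 2·2^n.

2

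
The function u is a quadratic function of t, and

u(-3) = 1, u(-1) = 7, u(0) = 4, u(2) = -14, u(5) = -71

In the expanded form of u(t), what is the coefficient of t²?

Write u(t) = at² + bt + c; the 5 given values yield a linear system in the 3 coefficients.
Solving, u(t) = -2t² - 5t + 4.
The coefficient of t² is -2.

-2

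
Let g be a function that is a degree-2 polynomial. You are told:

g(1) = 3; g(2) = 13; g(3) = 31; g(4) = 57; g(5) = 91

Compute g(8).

241

First differences: 10, 18, 26, 34. Second differences: 8, 8, 8.
Level-2 differences are constant, so g has degree 2.
Fitting a degree-2 polynomial gives g(t) = 4t² - 2t + 1.
Then g(8) = 241.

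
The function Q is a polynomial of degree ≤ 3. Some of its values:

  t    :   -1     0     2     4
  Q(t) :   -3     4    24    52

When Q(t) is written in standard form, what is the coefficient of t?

8

Write Q(t) = at³ + bt² + ct + d; the 4 given values yield a linear system in the 4 coefficients.
Solving, the leading coefficient vanishes, and Q(t) = t² + 8t + 4.
The coefficient of t is 8.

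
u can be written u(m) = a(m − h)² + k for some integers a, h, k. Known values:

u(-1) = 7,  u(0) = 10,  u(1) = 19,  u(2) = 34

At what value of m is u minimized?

First differences 3, 9, 15; second difference 6 = 2a, so a = 3.
Expanding, the m-coefficient is −2ah = -6h; matching it to the data gives h = -1, and then k = 7.
So u(m) = 3(m + 1)² + 7.
Hence h = -1.

-1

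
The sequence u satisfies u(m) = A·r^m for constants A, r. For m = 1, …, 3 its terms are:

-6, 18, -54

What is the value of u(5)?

-486

Consecutive ratio: 18/(-6) = -3, and -54/18 = -3, so r = -3.
Then A·(-3)^1 = -6 gives A = 2, and u(m) = 2·(-3)^m.
u(5) = 2·(-3)^5 = -486.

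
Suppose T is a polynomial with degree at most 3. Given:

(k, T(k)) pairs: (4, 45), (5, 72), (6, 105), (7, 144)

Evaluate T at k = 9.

Write T(k) = ak³ + bk² + ck + d; the 4 given values yield a linear system in the 4 coefficients.
Solving, the leading coefficient vanishes, and T(k) = 3k² - 3.
Then T(9) = 240.

240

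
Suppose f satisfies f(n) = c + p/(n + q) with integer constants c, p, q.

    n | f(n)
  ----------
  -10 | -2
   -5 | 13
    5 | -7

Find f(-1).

-11

(f(n) − c)(n + q) = p for each data point; the three points give a linear system in c and q, then p follows.
Solving: c = -5, q = 4, p = -18, so f(n) = -5 − 18/(n + 4).
Then f(-1) = -5 − 18/3 = -11.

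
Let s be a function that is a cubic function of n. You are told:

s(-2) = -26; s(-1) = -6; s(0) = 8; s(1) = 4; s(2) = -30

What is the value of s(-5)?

First differences: 20, 14, -4, -34. Second differences: -6, -18, -30. Third differences: -12, -12.
Level-3 differences are constant, so s has degree 3.
Fitting a degree-3 polynomial gives s(n) = -2n³ - 9n² + 7n + 8.
Then s(-5) = -2.

-2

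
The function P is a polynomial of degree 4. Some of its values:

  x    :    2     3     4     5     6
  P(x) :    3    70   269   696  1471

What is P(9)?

7444

Write P(x) = ax^4 + bx³ + cx² + dx + e; the 5 given values yield a linear system in the 5 coefficients.
Solving, P(x) = x^4 + 2x³ - 7x² - x + 1.
Then P(9) = 7444.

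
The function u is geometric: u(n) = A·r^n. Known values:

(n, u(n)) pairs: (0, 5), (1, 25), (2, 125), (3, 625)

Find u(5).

15625

Consecutive ratio: 25/5 = 5, and 125/25 = 5, so r = 5.
Then A·5^0 = 5 gives A = 5, and u(n) = 5·5^n.
u(5) = 5·5^5 = 15625.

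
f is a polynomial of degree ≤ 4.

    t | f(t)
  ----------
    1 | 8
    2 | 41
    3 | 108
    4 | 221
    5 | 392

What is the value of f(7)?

First differences: 33, 67, 113, 171. Second differences: 34, 46, 58. Third differences: 12, 12.
Level-3 differences are constant, so f has degree 3.
Fitting a degree-3 polynomial gives f(t) = 2t³ + 5t² + 4t - 3.
Then f(7) = 956.

956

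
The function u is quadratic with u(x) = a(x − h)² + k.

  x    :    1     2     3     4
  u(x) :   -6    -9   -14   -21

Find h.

First differences -3, -5, -7; second difference -2 = 2a, so a = -1.
Expanding, the x-coefficient is −2ah = 2h; matching it to the data gives h = 0, and then k = -5.
So u(x) = -1(x + 0)² − 5.
Hence h = 0.

0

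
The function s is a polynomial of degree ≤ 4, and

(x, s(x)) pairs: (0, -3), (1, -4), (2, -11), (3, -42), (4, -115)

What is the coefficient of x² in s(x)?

6

First differences: -1, -7, -31, -73. Second differences: -6, -24, -42. Third differences: -18, -18.
Level-3 differences are constant, so s has degree 3.
Fitting a degree-3 polynomial gives s(x) = -3x³ + 6x² - 4x - 3.
The coefficient of x² is 6.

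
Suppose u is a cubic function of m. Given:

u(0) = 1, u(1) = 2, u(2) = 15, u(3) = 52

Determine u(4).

Write u(m) = am³ + bm² + cm + d; the 4 given values yield a linear system in the 4 coefficients.
Solving, u(m) = 2m³ - m + 1.
Then u(4) = 125.

125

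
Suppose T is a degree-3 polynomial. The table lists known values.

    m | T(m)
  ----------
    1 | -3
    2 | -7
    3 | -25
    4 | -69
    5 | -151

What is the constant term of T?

-1

First differences: -4, -18, -44, -82. Second differences: -14, -26, -38. Third differences: -12, -12.
Level-3 differences are constant, so T has degree 3.
Fitting a degree-3 polynomial gives T(m) = -2m³ + 5m² - 5m - 1.
The constant term is T(0) = -1.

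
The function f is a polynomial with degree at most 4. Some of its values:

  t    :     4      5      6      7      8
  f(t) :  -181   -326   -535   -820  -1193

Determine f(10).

-2251

First differences: -145, -209, -285, -373. Second differences: -64, -76, -88. Third differences: -12, -12.
Level-3 differences are constant, so f has degree 3.
Fitting a degree-3 polynomial gives f(t) = -2t³ - 2t² - 5t - 1.
Then f(10) = -2251.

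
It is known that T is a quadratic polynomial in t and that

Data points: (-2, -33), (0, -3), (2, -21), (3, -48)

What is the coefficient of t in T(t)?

Write T(t) = at² + bt + c; the 4 given values yield a linear system in the 3 coefficients.
Solving, T(t) = -6t² + 3t - 3.
The coefficient of t is 3.

3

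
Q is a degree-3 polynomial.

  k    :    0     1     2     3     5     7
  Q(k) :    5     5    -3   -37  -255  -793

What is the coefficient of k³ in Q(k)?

Write Q(k) = ak³ + bk² + ck + d; the 6 given values yield a linear system in the 4 coefficients.
Solving, Q(k) = -3k³ + 5k² - 2k + 5.
The coefficient of k³ is -3.

-3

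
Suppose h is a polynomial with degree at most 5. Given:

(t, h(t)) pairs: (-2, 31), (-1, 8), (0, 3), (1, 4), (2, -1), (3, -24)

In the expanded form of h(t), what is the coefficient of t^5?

0

First differences: -23, -5, 1, -5, -23. Second differences: 18, 6, -6, -18. Third differences: -12, -12, -12.
Level-3 differences are constant, so h has degree 3.
Fitting a degree-3 polynomial gives h(t) = -2t³ + 3t² + 3.
The coefficient of t^5 is 0.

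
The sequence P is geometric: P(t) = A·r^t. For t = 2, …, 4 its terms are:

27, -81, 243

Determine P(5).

-729

Consecutive ratio: -81/27 = -3, and 243/(-81) = -3, so r = -3.
Then A·(-3)^2 = 27 gives A = 3, and P(t) = 3·(-3)^t.
P(5) = 3·(-3)^5 = -729.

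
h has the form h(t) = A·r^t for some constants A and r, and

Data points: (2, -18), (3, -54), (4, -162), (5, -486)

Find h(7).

Consecutive ratio: -54/(-18) = 3, and -162/(-54) = 3, so r = 3.
Then A·3^2 = -18 gives A = -2, and h(t) = -2·3^t.
h(7) = -2·3^7 = -4374.

-4374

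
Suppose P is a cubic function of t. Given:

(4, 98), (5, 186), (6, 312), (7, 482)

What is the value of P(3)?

Write P(t) = at³ + bt² + ct + d; the 4 given values yield a linear system in the 4 coefficients.
Solving, P(t) = t³ + 4t² - 9t + 6.
Then P(3) = 42.

42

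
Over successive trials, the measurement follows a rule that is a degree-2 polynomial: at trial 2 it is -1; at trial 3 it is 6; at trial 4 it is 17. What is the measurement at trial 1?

-4

Write the value at m as s(m).
Write s(m) = am² + bm + c; the 3 given values yield a linear system in the 3 coefficients.
Solving, s(m) = 2m² - 3m - 3.
Then s(1) = -4.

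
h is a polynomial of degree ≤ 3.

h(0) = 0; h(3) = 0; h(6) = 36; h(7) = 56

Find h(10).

Write h(x) = ax³ + bx² + cx + d; the 4 given values yield a linear system in the 4 coefficients.
Solving, the leading coefficient vanishes, and h(x) = 2x² - 6x.
Then h(10) = 140.

140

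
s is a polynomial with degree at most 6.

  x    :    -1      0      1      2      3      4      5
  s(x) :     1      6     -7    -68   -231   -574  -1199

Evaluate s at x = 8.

-6146

First differences: 5, -13, -61, -163, -343, -625. Second differences: -18, -48, -102, -180, -282. Third differences: -30, -54, -78, -102. Fourth differences: -24, -24, -24.
Level-4 differences are constant, so s has degree 4.
Fitting a degree-4 polynomial gives s(x) = -x^4 - 3x³ - 8x² - x + 6.
Then s(8) = -6146.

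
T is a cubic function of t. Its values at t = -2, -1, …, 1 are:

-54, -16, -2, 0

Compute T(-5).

Write T(t) = at³ + bt² + ct + d; the 4 given values yield a linear system in the 4 coefficients.
Solving, T(t) = 2t³ - 6t² + 6t - 2.
Then T(-5) = -432.

-432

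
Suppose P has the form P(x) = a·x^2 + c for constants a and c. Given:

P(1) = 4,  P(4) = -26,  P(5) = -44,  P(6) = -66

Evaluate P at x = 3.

-12

From P(1) = 4 and P(4) = -26: 1a + c = 4 and 16a + c = -26.
Subtracting: 15a = -30, so a = -2; then c = 4 − (-2)·1 = 6.
So P(x) = -2x² + 6, and P(3) = -12.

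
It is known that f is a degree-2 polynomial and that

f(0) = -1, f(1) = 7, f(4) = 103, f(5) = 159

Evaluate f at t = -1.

3

Write f(t) = at² + bt + c; the 4 given values yield a linear system in the 3 coefficients.
Solving, f(t) = 6t² + 2t - 1.
Then f(-1) = 3.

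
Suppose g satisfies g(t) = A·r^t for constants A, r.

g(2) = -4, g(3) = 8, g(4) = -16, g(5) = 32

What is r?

-2

Consecutive ratio: 8/(-4) = -2, and -16/8 = -2, so r = -2.
Then A·(-2)^2 = -4 gives A = -1, and g(t) = -1·(-2)^t.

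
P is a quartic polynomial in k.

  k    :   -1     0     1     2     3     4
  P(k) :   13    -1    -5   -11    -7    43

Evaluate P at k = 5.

199

First differences: -14, -4, -6, 4, 50. Second differences: 10, -2, 10, 46. Third differences: -12, 12, 36. Fourth differences: 24, 24.
Level-4 differences are constant, so P has degree 4.
Fitting a degree-4 polynomial gives P(k) = k^4 - 4k³ + 4k² - 5k - 1.
Then P(5) = 199.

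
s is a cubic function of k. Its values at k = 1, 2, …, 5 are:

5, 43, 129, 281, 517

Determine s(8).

First differences: 38, 86, 152, 236. Second differences: 48, 66, 84. Third differences: 18, 18.
Level-3 differences are constant, so s has degree 3.
Fitting a degree-3 polynomial gives s(k) = 3k³ + 6k² - k - 3.
Then s(8) = 1909.

1909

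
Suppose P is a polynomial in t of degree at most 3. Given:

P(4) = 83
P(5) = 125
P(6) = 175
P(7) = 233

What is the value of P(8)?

First differences: 42, 50, 58. Second differences: 8, 8.
Level-2 differences are constant, so P has degree 2.
Extending the table by one column gives the next first difference 66, so P(8) = 233 + 66 = 299.

299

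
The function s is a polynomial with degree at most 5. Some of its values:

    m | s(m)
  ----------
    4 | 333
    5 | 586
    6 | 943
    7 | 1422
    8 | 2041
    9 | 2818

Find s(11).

4918

Write s(m) = am^5 + bm^4 + cm³ + dm² + em + p; the 6 given values yield a linear system in the 6 coefficients.
Solving, the top 2 coefficients vanish, and s(m) = 3m³ + 7m² + 7m + 1.
Then s(11) = 4918.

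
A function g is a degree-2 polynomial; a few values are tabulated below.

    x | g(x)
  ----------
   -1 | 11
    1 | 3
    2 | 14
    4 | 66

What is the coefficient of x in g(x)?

-4

Write g(x) = ax² + bx + c; the 4 given values yield a linear system in the 3 coefficients.
Solving, g(x) = 5x² - 4x + 2.
The coefficient of x is -4.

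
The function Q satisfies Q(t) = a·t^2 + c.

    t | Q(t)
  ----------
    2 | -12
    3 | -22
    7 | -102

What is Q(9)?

From Q(2) = -12 and Q(3) = -22: 4a + c = -12 and 9a + c = -22.
Subtracting: 5a = -10, so a = -2; then c = -12 − (-2)·4 = -4.
So Q(t) = -2t² − 4, and Q(9) = -166.

-166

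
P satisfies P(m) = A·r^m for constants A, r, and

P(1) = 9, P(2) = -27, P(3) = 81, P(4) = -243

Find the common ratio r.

Consecutive ratio: -27/9 = -3, and 81/(-27) = -3, so r = -3.
Then A·(-3)^1 = 9 gives A = -3, and P(m) = -3·(-3)^m.

-3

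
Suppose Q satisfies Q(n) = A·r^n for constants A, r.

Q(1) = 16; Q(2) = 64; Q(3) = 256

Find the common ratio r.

4

Consecutive ratio: 64/16 = 4, and 256/64 = 4, so r = 4.
Then A·4^1 = 16 gives A = 4, and Q(n) = 4·4^n.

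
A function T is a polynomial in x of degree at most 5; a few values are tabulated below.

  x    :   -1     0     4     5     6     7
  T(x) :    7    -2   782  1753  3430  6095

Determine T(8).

10078

Write T(x) = ax^5 + bx^4 + cx³ + dx² + ex + p; the 6 given values yield a linear system in the 6 coefficients.
Solving, the leading coefficient vanishes, and T(x) = 2x^4 + 3x³ + 6x² - 4x - 2.
Then T(8) = 10078.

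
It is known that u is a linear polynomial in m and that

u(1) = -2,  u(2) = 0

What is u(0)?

-4

Write u(m) = am + b; the 2 given values yield a linear system in the 2 coefficients.
Solving, u(m) = 2m - 4.
The constant term is u(0) = -4.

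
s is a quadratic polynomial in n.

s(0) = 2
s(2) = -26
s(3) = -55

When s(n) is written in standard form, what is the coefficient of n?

-4

Write s(n) = an² + bn + c; the 3 given values yield a linear system in the 3 coefficients.
Solving, s(n) = -5n² - 4n + 2.
The coefficient of n is -4.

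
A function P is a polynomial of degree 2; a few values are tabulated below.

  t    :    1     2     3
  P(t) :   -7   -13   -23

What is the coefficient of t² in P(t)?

-2

Write P(t) = at² + bt + c; the 3 given values yield a linear system in the 3 coefficients.
Solving, P(t) = -2t² - 5.
The coefficient of t² is -2.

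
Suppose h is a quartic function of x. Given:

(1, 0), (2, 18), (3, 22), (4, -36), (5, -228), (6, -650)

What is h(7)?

-1422

First differences: 18, 4, -58, -192, -422. Second differences: -14, -62, -134, -230. Third differences: -48, -72, -96. Fourth differences: -24, -24.
Level-4 differences are constant, so h has degree 4.
Fitting a degree-4 polynomial gives h(x) = -x^4 + 2x³ + 6x² + x - 8.
Then h(7) = -1422.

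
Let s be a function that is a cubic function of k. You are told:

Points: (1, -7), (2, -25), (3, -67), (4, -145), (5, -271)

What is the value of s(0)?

-1

First differences: -18, -42, -78, -126. Second differences: -24, -36, -48. Third differences: -12, -12.
Level-3 differences are constant, so s has degree 3.
Fitting a degree-3 polynomial gives s(k) = -2k³ - 4k - 1.
Then s(0) = -1.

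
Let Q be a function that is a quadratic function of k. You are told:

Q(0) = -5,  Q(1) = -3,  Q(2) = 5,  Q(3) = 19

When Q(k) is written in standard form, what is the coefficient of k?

First differences: 2, 8, 14. Second differences: 6, 6.
Level-2 differences are constant, so Q has degree 2.
Fitting a degree-2 polynomial gives Q(k) = 3k² - k - 5.
The coefficient of k is -1.

-1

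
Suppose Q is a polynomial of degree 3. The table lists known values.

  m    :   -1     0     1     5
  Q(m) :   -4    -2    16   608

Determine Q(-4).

-94

Write Q(m) = am³ + bm² + cm + d; the 4 given values yield a linear system in the 4 coefficients.
Solving, Q(m) = 3m³ + 8m² + 7m - 2.
Then Q(-4) = -94.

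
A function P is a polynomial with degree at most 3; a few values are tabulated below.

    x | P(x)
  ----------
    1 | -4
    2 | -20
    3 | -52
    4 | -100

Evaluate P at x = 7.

First differences: -16, -32, -48. Second differences: -16, -16.
Level-2 differences are constant, so P has degree 2.
Fitting a degree-2 polynomial gives P(x) = -8x² + 8x - 4.
Then P(7) = -340.

-340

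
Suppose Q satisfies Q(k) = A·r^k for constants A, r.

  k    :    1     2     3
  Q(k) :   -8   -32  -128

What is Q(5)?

-2048

Consecutive ratio: -32/(-8) = 4, and -128/(-32) = 4, so r = 4.
Then A·4^1 = -8 gives A = -2, and Q(k) = -2·4^k.
Q(5) = -2·4^5 = -2048.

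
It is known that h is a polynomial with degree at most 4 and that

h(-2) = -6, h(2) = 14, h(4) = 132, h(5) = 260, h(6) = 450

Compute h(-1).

2

Write h(t) = at^4 + bt³ + ct² + dt + e; the 5 given values yield a linear system in the 5 coefficients.
Solving, the leading coefficient vanishes, and h(t) = 2t³ + t² - 3t.
Then h(-1) = 2.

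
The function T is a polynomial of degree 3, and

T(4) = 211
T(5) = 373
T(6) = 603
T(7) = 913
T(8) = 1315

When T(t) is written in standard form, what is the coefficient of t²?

Write T(t) = at³ + bt² + ct + d; the 5 given values yield a linear system in the 4 coefficients.
Solving, T(t) = 2t³ + 4t² + 4t + 3.
The coefficient of t² is 4.

4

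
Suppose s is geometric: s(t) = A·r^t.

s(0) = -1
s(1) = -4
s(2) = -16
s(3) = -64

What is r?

Consecutive ratio: -4/(-1) = 4, and -16/(-4) = 4, so r = 4.
Then A·4^0 = -1 gives A = -1, and s(t) = -1·4^t.

4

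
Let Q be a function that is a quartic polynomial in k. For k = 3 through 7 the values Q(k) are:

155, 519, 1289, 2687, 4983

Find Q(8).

Write Q(k) = ak^4 + bk³ + ck² + dk + e; the 5 given values yield a linear system in the 5 coefficients.
Solving, Q(k) = 2k^4 + k³ - 3k² - 2k - 1.
Then Q(8) = 8495.

8495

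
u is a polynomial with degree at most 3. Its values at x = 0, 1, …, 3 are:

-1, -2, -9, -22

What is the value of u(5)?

-66

Write u(x) = ax³ + bx² + cx + d; the 4 given values yield a linear system in the 4 coefficients.
Solving, the leading coefficient vanishes, and u(x) = -3x² + 2x - 1.
Then u(5) = -66.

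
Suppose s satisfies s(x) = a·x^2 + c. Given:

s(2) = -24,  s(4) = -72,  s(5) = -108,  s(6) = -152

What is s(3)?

-44

From s(2) = -24 and s(4) = -72: 4a + c = -24 and 16a + c = -72.
Subtracting: 12a = -48, so a = -4; then c = -24 − (-4)·4 = -8.
So s(x) = -4x² − 8, and s(3) = -44.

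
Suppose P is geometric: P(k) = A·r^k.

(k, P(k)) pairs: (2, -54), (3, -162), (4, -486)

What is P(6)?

-4374

Consecutive ratio: -162/(-54) = 3, and -486/(-162) = 3, so r = 3.
Then A·3^2 = -54 gives A = -6, and P(k) = -6·3^k.
P(6) = -6·3^6 = -4374.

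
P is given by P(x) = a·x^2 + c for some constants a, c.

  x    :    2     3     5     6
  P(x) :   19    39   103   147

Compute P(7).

199

From P(2) = 19 and P(3) = 39: 4a + c = 19 and 9a + c = 39.
Subtracting: 5a = 20, so a = 4; then c = 19 − 4·4 = 3.
So P(x) = 4x² + 3, and P(7) = 199.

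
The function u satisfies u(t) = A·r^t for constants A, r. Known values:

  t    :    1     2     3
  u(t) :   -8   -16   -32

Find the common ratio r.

Consecutive ratio: -16/(-8) = 2, and -32/(-16) = 2, so r = 2.
Then A·2^1 = -8 gives A = -4, and u(t) = -4·2^t.

2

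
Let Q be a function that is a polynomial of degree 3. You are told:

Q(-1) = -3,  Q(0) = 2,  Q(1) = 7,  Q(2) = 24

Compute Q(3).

Write Q(k) = ak³ + bk² + ck + d; the 4 given values yield a linear system in the 4 coefficients.
Solving, Q(k) = 2k³ + 3k + 2.
Then Q(3) = 65.

65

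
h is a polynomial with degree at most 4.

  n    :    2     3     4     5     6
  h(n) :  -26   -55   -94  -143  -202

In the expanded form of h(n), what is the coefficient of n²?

First differences: -29, -39, -49, -59. Second differences: -10, -10, -10.
Level-2 differences are constant, so h has degree 2.
Fitting a degree-2 polynomial gives h(n) = -5n² - 4n + 2.
The coefficient of n² is -5.

-5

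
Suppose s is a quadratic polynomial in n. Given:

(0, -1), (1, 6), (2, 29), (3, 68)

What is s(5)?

194

First differences: 7, 23, 39. Second differences: 16, 16.
Level-2 differences are constant, so s has degree 2.
Fitting a degree-2 polynomial gives s(n) = 8n² - n - 1.
Then s(5) = 194.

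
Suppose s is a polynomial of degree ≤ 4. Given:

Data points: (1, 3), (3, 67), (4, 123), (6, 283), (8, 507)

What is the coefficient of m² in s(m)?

8

Write s(m) = am^4 + bm³ + cm² + dm + e; the 5 given values yield a linear system in the 5 coefficients.
Solving, the top 2 coefficients vanish, and s(m) = 8m² - 5.
The coefficient of m² is 8.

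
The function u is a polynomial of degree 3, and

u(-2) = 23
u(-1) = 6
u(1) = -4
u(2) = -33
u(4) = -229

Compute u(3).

Write u(k) = ak³ + bk² + ck + d; the 5 given values yield a linear system in the 4 coefficients.
Solving, u(k) = -3k³ - 2k² - 2k + 3.
Then u(3) = -102.

-102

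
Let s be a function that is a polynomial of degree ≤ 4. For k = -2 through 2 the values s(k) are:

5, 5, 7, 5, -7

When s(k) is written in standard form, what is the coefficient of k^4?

First differences: 0, 2, -2, -12. Second differences: 2, -4, -10. Third differences: -6, -6.
Level-3 differences are constant, so s has degree 3.
Fitting a degree-3 polynomial gives s(k) = -k³ - 2k² + k + 7.
The coefficient of k^4 is 0.

0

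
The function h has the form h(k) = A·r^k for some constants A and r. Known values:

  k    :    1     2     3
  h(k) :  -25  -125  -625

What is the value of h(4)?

-3125

Consecutive ratio: -125/(-25) = 5, and -625/(-125) = 5, so r = 5.
Then A·5^1 = -25 gives A = -5, and h(k) = -5·5^k.
h(4) = -5·5^4 = -3125.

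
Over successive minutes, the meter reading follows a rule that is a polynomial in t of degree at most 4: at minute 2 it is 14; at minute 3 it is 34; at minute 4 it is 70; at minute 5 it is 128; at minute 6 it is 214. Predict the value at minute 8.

494

Write the value at t as g(t).
Write g(t) = at^4 + bt³ + ct² + dt + e; the 5 given values yield a linear system in the 5 coefficients.
Solving, the leading coefficient vanishes, and g(t) = t³ - t² + 6t - 2.
Then g(8) = 494.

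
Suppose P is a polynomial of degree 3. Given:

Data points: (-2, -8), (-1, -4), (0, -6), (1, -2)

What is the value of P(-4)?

-82

Write P(m) = am³ + bm² + cm + d; the 4 given values yield a linear system in the 4 coefficients.
Solving, P(m) = 2m³ + 3m² - m - 6.
Then P(-4) = -82.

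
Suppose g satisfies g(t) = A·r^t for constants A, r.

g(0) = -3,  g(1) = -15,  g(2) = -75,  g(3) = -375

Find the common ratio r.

5

Consecutive ratio: -15/(-3) = 5, and -75/(-15) = 5, so r = 5.
Then A·5^0 = -3 gives A = -3, and g(t) = -3·5^t.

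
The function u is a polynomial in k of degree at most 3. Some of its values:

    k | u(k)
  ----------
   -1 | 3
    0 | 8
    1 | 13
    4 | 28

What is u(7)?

Write u(k) = ak³ + bk² + ck + d; the 4 given values yield a linear system in the 4 coefficients.
Solving, the top 2 coefficients vanish, and u(k) = 5k + 8.
Then u(7) = 43.

43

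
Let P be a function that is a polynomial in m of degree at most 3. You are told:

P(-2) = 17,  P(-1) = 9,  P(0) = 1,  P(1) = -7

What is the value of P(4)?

-31

First differences: -8, -8, -8.
Level-1 differences are constant, so P has degree 1.
Fitting a degree-1 polynomial gives P(m) = -8m + 1.
Then P(4) = -31.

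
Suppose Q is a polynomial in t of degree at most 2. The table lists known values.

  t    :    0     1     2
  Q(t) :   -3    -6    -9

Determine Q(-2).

Write Q(t) = at² + bt + c; the 3 given values yield a linear system in the 3 coefficients.
Solving, the leading coefficient vanishes, and Q(t) = -3t - 3.
Then Q(-2) = 3.

3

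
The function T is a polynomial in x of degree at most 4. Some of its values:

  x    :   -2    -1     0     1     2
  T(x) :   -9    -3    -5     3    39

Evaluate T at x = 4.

267

Write T(x) = ax^4 + bx³ + cx² + dx + e; the 5 given values yield a linear system in the 5 coefficients.
Solving, the leading coefficient vanishes, and T(x) = 3x³ + 5x² - 5.
Then T(4) = 267.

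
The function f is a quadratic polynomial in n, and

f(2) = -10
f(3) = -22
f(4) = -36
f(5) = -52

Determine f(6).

-70

Write f(n) = an² + bn + c; the 4 given values yield a linear system in the 3 coefficients.
Solving, f(n) = -n² - 7n + 8.
Then f(6) = -70.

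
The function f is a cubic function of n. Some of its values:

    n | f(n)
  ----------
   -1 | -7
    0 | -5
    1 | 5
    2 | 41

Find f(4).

Write f(n) = an³ + bn² + cn + d; the 4 given values yield a linear system in the 4 coefficients.
Solving, f(n) = 3n³ + 4n² + 3n - 5.
Then f(4) = 263.

263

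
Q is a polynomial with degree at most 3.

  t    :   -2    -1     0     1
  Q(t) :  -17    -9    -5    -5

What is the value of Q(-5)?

-65

Write Q(t) = at³ + bt² + ct + d; the 4 given values yield a linear system in the 4 coefficients.
Solving, the leading coefficient vanishes, and Q(t) = -2t² + 2t - 5.
Then Q(-5) = -65.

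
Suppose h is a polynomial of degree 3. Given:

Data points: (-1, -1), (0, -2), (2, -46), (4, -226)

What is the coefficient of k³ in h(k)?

-2

Write h(k) = ak³ + bk² + ck + d; the 4 given values yield a linear system in the 4 coefficients.
Solving, h(k) = -2k³ - 5k² - 4k - 2.
The coefficient of k³ is -2.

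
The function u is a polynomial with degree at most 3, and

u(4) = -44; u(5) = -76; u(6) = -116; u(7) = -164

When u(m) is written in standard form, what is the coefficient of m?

4

Write u(m) = am³ + bm² + cm + d; the 4 given values yield a linear system in the 4 coefficients.
Solving, the leading coefficient vanishes, and u(m) = -4m² + 4m + 4.
The coefficient of m is 4.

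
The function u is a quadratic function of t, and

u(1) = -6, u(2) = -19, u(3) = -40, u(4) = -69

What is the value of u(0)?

First differences: -13, -21, -29. Second differences: -8, -8.
Level-2 differences are constant, so u has degree 2.
Fitting a degree-2 polynomial gives u(t) = -4t² - t - 1.
Then u(0) = -1.

-1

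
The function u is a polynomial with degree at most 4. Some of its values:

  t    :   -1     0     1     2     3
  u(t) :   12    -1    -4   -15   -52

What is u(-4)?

291

First differences: -13, -3, -11, -37. Second differences: 10, -8, -26. Third differences: -18, -18.
Level-3 differences are constant, so u has degree 3.
Fitting a degree-3 polynomial gives u(t) = -3t³ + 5t² - 5t - 1.
Then u(-4) = 291.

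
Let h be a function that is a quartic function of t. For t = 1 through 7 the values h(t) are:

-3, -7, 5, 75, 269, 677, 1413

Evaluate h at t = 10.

First differences: -4, 12, 70, 194, 408, 736. Second differences: 16, 58, 124, 214, 328. Third differences: 42, 66, 90, 114. Fourth differences: 24, 24, 24.
Level-4 differences are constant, so h has degree 4.
Fitting a degree-4 polynomial gives h(t) = t^4 - 3t³ + t² - t - 1.
Then h(10) = 7089.

7089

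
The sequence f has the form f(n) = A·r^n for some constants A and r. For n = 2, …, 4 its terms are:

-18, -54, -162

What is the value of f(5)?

Consecutive ratio: -54/(-18) = 3, and -162/(-54) = 3, so r = 3.
Then A·3^2 = -18 gives A = -2, and f(n) = -2·3^n.
f(5) = -2·3^5 = -486.

-486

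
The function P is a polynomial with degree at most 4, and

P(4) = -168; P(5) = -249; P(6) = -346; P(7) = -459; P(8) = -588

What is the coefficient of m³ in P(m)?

0

First differences: -81, -97, -113, -129. Second differences: -16, -16, -16.
Level-2 differences are constant, so P has degree 2.
Fitting a degree-2 polynomial gives P(m) = -8m² - 9m - 4.
The coefficient of m³ is 0.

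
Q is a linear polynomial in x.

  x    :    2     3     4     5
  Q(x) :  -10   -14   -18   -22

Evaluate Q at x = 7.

First differences: -4, -4, -4.
Level-1 differences are constant, so Q has degree 1.
Fitting a degree-1 polynomial gives Q(x) = -4x - 2.
Then Q(7) = -30.

-30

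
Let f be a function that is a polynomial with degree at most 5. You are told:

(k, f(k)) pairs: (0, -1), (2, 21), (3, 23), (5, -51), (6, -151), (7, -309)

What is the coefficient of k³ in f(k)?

-2

Write f(k) = ak^5 + bk^4 + ck³ + dk² + ek + p; the 6 given values yield a linear system in the 6 coefficients.
Solving, the top 2 coefficients vanish, and f(k) = -2k³ + 7k² + 5k - 1.
The coefficient of k³ is -2.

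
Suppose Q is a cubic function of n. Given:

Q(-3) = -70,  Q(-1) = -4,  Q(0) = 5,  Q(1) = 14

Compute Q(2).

35

Write Q(n) = an³ + bn² + cn + d; the 4 given values yield a linear system in the 4 coefficients.
Solving, Q(n) = 2n³ + 7n + 5.
Then Q(2) = 35.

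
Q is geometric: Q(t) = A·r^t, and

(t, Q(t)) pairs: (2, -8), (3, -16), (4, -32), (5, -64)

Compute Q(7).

-256

Consecutive ratio: -16/(-8) = 2, and -32/(-16) = 2, so r = 2.
Then A·2^2 = -8 gives A = -2, and Q(t) = -2·2^t.
Q(7) = -2·2^7 = -256.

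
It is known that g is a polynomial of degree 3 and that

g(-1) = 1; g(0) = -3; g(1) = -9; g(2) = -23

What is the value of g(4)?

-99

Write g(k) = ak³ + bk² + ck + d; the 4 given values yield a linear system in the 4 coefficients.
Solving, g(k) = -k³ - k² - 4k - 3.
Then g(4) = -99.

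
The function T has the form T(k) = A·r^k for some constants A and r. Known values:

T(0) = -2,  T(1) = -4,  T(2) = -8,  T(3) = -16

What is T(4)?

-32

Consecutive ratio: -4/(-2) = 2, and -8/(-4) = 2, so r = 2.
Then A·2^0 = -2 gives A = -2, and T(k) = -2·2^k.
T(4) = -2·2^4 = -32.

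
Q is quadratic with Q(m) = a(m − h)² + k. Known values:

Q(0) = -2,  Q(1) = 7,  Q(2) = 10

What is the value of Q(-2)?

-38

First differences 9, 3; second difference -6 = 2a, so a = -3.
Expanding, the m-coefficient is −2ah = 6h; matching it to the data gives h = 2, and then k = 10.
So Q(m) = -3(m − 2)² + 10.
Q(-2) = -3·(-4)² + 10 = -38.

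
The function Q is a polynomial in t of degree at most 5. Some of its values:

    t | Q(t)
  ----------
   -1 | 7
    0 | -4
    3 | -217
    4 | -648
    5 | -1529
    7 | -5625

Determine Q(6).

-3094

Write Q(t) = at^5 + bt^4 + ct³ + dt² + et + p; the 6 given values yield a linear system in the 6 coefficients.
Solving, the leading coefficient vanishes, and Q(t) = -2t^4 - 3t³ + 5t² - 5t - 4.
Then Q(6) = -3094.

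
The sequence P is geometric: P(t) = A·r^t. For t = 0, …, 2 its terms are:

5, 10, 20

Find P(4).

Consecutive ratio: 10/5 = 2, and 20/10 = 2, so r = 2.
Then A·2^0 = 5 gives A = 5, and P(t) = 5·2^t.
P(4) = 5·2^4 = 80.

80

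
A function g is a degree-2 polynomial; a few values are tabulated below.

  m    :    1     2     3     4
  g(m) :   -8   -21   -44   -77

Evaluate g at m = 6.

-173

First differences: -13, -23, -33. Second differences: -10, -10.
Level-2 differences are constant, so g has degree 2.
Fitting a degree-2 polynomial gives g(m) = -5m² + 2m - 5.
Then g(6) = -173.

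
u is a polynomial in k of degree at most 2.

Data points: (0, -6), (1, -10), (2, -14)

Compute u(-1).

-2

First differences: -4, -4.
Level-1 differences are constant, so u has degree 1.
Fitting a degree-1 polynomial gives u(k) = -4k - 6.
Then u(-1) = -2.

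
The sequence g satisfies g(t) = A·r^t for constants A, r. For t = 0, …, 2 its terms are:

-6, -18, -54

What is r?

3

Consecutive ratio: -18/(-6) = 3, and -54/(-18) = 3, so r = 3.
Then A·3^0 = -6 gives A = -6, and g(t) = -6·3^t.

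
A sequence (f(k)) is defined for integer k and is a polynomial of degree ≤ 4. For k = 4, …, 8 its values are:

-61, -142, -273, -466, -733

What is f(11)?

-2098

First differences: -81, -131, -193, -267. Second differences: -50, -62, -74. Third differences: -12, -12.
Level-3 differences are constant, so f has degree 3.
Fitting a degree-3 polynomial gives f(k) = -2k³ + 5k² - 4k + 3.
Then f(11) = -2098.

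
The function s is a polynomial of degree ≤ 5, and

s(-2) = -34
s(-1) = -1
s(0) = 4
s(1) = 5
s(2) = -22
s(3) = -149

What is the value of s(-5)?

-1261

First differences: 33, 5, 1, -27, -127. Second differences: -28, -4, -28, -100. Third differences: 24, -24, -72. Fourth differences: -48, -48.
Level-4 differences are constant, so s has degree 4.
Fitting a degree-4 polynomial gives s(k) = -2k^4 + 3k + 4.
Then s(-5) = -1261.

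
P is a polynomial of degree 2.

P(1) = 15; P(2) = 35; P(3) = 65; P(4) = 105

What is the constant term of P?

5

First differences: 20, 30, 40. Second differences: 10, 10.
Level-2 differences are constant, so P has degree 2.
Fitting a degree-2 polynomial gives P(x) = 5x² + 5x + 5.
The constant term is P(0) = 5.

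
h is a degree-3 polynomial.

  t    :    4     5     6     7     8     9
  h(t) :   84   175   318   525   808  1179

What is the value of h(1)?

3

First differences: 91, 143, 207, 283, 371. Second differences: 52, 64, 76, 88. Third differences: 12, 12, 12.
Level-3 differences are constant, so h has degree 3.
Fitting a degree-3 polynomial gives h(t) = 2t³ - 4t² + 5t.
Then h(1) = 3.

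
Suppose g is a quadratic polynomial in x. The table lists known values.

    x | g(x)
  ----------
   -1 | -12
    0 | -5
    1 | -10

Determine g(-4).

Write g(x) = ax² + bx + c; the 3 given values yield a linear system in the 3 coefficients.
Solving, g(x) = -6x² + x - 5.
Then g(-4) = -105.

-105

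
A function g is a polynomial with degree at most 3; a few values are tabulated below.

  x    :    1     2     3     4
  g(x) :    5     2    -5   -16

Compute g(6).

-50

First differences: -3, -7, -11. Second differences: -4, -4.
Level-2 differences are constant, so g has degree 2.
Fitting a degree-2 polynomial gives g(x) = -2x² + 3x + 4.
Then g(6) = -50.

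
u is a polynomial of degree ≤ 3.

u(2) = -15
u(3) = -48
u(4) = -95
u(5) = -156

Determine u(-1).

First differences: -33, -47, -61. Second differences: -14, -14.
Level-2 differences are constant, so u has degree 2.
Fitting a degree-2 polynomial gives u(k) = -7k² + 2k + 9.
Then u(-1) = 0.

0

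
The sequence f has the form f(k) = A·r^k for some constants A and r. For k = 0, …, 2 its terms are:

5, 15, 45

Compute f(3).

Consecutive ratio: 15/5 = 3, and 45/15 = 3, so r = 3.
Then A·3^0 = 5 gives A = 5, and f(k) = 5·3^k.
f(3) = 5·3^3 = 135.

135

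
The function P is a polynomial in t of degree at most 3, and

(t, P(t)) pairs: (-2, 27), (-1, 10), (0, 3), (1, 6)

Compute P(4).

75

Write P(t) = at³ + bt² + ct + d; the 4 given values yield a linear system in the 4 coefficients.
Solving, the leading coefficient vanishes, and P(t) = 5t² - 2t + 3.
Then P(4) = 75.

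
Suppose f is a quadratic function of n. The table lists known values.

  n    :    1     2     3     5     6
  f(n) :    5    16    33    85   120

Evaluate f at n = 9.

Write f(n) = an² + bn + c; the 5 given values yield a linear system in the 3 coefficients.
Solving, f(n) = 3n² + 2n.
Then f(9) = 261.

261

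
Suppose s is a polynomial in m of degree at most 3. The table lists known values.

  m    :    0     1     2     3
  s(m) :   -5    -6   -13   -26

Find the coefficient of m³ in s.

Write s(m) = am³ + bm² + cm + d; the 4 given values yield a linear system in the 4 coefficients.
Solving, the leading coefficient vanishes, and s(m) = -3m² + 2m - 5.
The coefficient of m³ is 0.

0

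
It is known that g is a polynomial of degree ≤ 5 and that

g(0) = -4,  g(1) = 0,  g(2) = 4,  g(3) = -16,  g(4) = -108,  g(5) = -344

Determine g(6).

First differences: 4, 4, -20, -92, -236. Second differences: 0, -24, -72, -144. Third differences: -24, -48, -72. Fourth differences: -24, -24.
Level-4 differences are constant, so g has degree 4.
Fitting a degree-4 polynomial gives g(n) = -n^4 + 2n³ + n² + 2n - 4.
Then g(6) = -820.

-820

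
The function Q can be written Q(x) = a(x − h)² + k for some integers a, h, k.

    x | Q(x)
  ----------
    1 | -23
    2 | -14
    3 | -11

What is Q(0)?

-38

First differences 9, 3; second difference -6 = 2a, so a = -3.
Expanding, the x-coefficient is −2ah = 6h; matching it to the data gives h = 3, and then k = -11.
So Q(x) = -3(x − 3)² − 11.
Q(0) = -3·(-3)² − 11 = -38.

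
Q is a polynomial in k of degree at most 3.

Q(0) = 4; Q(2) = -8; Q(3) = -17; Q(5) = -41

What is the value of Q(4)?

-28

Write Q(k) = ak³ + bk² + ck + d; the 4 given values yield a linear system in the 4 coefficients.
Solving, the leading coefficient vanishes, and Q(k) = -k² - 4k + 4.
Then Q(4) = -28.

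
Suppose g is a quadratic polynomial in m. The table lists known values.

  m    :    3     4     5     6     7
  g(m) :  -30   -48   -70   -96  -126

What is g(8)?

-160

First differences: -18, -22, -26, -30. Second differences: -4, -4, -4.
Level-2 differences are constant, so g has degree 2.
Fitting a degree-2 polynomial gives g(m) = -2m² - 4m.
Then g(8) = -160.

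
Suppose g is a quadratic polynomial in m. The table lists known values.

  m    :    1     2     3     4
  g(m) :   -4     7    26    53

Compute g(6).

131

Write g(m) = am² + bm + c; the 4 given values yield a linear system in the 3 coefficients.
Solving, g(m) = 4m² - m - 7.
Then g(6) = 131.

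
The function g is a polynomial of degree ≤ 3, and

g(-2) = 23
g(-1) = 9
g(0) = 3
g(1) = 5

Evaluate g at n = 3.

33

First differences: -14, -6, 2. Second differences: 8, 8.
Level-2 differences are constant, so g has degree 2.
Fitting a degree-2 polynomial gives g(n) = 4n² - 2n + 3.
Then g(3) = 33.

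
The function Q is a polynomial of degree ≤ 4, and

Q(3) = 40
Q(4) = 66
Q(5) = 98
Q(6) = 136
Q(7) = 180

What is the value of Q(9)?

First differences: 26, 32, 38, 44. Second differences: 6, 6, 6.
Level-2 differences are constant, so Q has degree 2.
Fitting a degree-2 polynomial gives Q(n) = 3n² + 5n - 2.
Then Q(9) = 286.

286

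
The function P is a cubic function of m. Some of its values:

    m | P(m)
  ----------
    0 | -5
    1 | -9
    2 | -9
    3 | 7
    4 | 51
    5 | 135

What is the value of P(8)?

747

First differences: -4, 0, 16, 44, 84. Second differences: 4, 16, 28, 40. Third differences: 12, 12, 12.
Level-3 differences are constant, so P has degree 3.
Fitting a degree-3 polynomial gives P(m) = 2m³ - 4m² - 2m - 5.
Then P(8) = 747.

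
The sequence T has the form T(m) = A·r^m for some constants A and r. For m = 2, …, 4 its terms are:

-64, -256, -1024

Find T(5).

Consecutive ratio: -256/(-64) = 4, and -1024/(-256) = 4, so r = 4.
Then A·4^2 = -64 gives A = -4, and T(m) = -4·4^m.
T(5) = -4·4^5 = -4096.

-4096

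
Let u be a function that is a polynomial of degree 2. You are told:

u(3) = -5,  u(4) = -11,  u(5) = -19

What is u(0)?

Write u(t) = at² + bt + c; the 3 given values yield a linear system in the 3 coefficients.
Solving, u(t) = -t² + t + 1.
The constant term is u(0) = 1.

1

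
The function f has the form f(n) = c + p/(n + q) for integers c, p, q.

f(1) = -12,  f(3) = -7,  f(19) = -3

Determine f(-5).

(f(n) − c)(n + q) = p for each data point; the three points give a linear system in c and q, then p follows.
Solving: c = -2, q = 1, p = -20, so f(n) = -2 − 20/(n + 1).
Then f(-5) = -2 − 20/(-4) = 3.

3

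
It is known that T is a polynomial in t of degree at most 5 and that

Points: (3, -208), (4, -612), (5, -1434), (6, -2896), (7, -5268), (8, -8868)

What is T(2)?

-48

Write T(t) = at^5 + bt^4 + ct³ + dt² + et + p; the 6 given values yield a linear system in the 6 coefficients.
Solving, the leading coefficient vanishes, and T(t) = -2t^4 - t³ - 3t² + 4t - 4.
Then T(2) = -48.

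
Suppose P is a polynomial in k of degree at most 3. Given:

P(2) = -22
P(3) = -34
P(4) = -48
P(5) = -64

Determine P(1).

First differences: -12, -14, -16. Second differences: -2, -2.
Level-2 differences are constant, so P has degree 2.
Fitting a degree-2 polynomial gives P(k) = -k² - 7k - 4.
Then P(1) = -12.

-12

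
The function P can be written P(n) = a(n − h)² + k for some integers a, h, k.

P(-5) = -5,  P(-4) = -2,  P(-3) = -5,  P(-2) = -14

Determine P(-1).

First differences 3, -3, -9; second difference -6 = 2a, so a = -3.
Expanding, the n-coefficient is −2ah = 6h; matching it to the data gives h = -4, and then k = -2.
So P(n) = -3(n + 4)² − 2.
P(-1) = -3·3² − 2 = -29.

-29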